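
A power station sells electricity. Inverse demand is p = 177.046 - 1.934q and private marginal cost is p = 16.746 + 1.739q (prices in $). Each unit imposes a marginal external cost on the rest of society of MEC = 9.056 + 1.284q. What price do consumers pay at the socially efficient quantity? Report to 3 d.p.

P = $118.037

Social marginal cost = private MC + MEC = 25.802 + 3.023q.
Set SMC = demand: 25.802 + 3.023q = 177.046 - 1.934q → q* = 30.5112.
Consumer price on the demand curve at q*: 177.046 − 1.934×30.5112 = 118.0373.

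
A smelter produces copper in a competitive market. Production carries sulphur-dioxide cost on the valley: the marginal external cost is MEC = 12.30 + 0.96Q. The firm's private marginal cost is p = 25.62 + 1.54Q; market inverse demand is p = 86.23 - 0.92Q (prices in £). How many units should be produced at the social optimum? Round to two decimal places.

Social marginal cost = private MC + MEC = 37.92 + 2.50Q.
Set SMC = demand: 37.92 + 2.50Q = 86.23 - 0.92Q → Q* = 14.1257.

Q* = 14.13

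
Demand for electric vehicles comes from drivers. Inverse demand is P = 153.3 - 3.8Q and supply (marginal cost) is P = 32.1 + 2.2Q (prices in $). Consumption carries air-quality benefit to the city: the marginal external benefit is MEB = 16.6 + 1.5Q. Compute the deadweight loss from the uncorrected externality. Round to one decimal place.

DWL = $244.4

Market equilibrium (private): 32.1 + 2.2Q = 153.3 - 3.8Q → Q_m = 20.2000.
Social marginal benefit = demand + MEB = 169.9 - 2.3Q.
Set SMB = MC: 169.9 - 2.3Q = 32.1 + 2.2Q → Q* = 30.6222.
Height of the DWL triangle at Q_m is SMB(Q_m) − MC(Q_m) = MEB(Q_m) = 46.9000.
DWL = ½ × 10.4222 × 46.9000 = 244.4006.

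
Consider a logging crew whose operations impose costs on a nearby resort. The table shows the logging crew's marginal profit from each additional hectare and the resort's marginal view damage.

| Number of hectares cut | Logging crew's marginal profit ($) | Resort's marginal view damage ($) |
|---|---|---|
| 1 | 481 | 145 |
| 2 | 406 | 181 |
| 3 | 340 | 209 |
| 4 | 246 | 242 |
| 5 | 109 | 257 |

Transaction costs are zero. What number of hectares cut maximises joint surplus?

Bargaining reaches the level where marginal profit last exceeds marginal view damage.
That holds through level 4 (246 ≥ 242) but not at 5 (109 < 257).

4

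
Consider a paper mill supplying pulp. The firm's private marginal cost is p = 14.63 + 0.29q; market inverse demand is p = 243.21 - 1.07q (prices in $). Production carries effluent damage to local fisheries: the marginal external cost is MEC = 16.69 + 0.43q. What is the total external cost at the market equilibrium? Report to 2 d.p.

Market equilibrium (private): 14.63 + 0.29q = 243.21 - 1.07q → q_m = 168.0735.
Total external cost = ∫₀^{q_m} (16.69 + 0.43q) dq = 16.69×168.0735 + ½×0.43×168.0735² = 8878.6175.

$8878.62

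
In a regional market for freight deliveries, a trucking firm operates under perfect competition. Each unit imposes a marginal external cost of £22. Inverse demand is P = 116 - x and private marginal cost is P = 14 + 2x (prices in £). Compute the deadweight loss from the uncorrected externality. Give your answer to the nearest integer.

Market equilibrium (private): 14 + 2x = 116 - x → x_m = 34.0000.
Social marginal cost = private MC + MEC = 36 + 2x.
Set SMC = demand: 36 + 2x = 116 - x → x* = 26.6667.
The welfare-loss triangle has base |x_m − x*| and height MEC(x_m) (the vertical gap between SMC and demand is zero at x* and MEC at x_m).
DWL = ½ × 7.3333 × 22.0000 = 80.6663.

DWL = £81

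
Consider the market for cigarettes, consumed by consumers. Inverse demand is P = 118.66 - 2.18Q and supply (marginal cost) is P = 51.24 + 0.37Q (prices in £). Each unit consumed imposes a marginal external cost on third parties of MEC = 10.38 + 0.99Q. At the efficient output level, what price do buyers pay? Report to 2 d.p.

P = £83.53

Social marginal benefit = demand − MEC = 108.28 - 3.17Q.
Set SMB = MC: 108.28 - 3.17Q = 51.24 + 0.37Q → Q* = 16.1130.
Consumer price on the demand curve at Q*: 118.66 − 2.18×16.1130 = 83.5337.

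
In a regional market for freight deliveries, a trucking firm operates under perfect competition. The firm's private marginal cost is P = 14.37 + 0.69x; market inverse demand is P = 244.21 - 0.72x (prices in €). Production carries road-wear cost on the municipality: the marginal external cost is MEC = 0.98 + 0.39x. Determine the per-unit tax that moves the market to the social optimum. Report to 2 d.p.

Social marginal cost = private MC + MEC = 15.35 + 1.08x.
Set SMC = demand: 15.35 + 1.08x = 244.21 - 0.72x → x* = 127.1444.
The Pigouvian tax equals MEC at x*: 0.98 + 0.39×127.1444 = 50.5663.

tax = €50.57 per unit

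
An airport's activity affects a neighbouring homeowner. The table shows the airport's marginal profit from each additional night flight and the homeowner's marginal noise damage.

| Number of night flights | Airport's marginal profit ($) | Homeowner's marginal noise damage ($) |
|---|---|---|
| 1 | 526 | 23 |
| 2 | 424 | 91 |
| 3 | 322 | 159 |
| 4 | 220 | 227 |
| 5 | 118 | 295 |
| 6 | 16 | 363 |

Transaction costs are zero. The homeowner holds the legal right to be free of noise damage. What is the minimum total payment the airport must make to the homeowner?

$273

Efficient level: marginal profit ≥ marginal noise damage through level 3, so k* = 3.
With the homeowner holding the right, the airport must at least compensate total damage at k*: 23 + 91 + 159 = 273.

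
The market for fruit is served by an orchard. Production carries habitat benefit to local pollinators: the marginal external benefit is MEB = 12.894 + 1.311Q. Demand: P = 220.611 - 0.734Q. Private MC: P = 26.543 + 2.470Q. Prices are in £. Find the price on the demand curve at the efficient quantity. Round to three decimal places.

P = £140.363

Social marginal cost = private MC − MEB = 13.649 + 1.159Q.
Set SMC = demand: 13.649 + 1.159Q = 220.611 - 0.734Q → Q* = 109.3302.
Consumer price on the demand curve at Q*: 220.611 − 0.734×109.3302 = 140.3626.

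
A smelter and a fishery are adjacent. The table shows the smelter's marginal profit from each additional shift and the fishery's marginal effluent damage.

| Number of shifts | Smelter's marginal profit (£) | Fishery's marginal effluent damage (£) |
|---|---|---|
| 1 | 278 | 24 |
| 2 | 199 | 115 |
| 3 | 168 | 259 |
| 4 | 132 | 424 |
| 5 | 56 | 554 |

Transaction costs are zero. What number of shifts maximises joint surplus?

2

Bargaining reaches the level where marginal profit last exceeds marginal effluent damage.
That holds through level 2 (199 ≥ 115) but not at 3 (168 < 259).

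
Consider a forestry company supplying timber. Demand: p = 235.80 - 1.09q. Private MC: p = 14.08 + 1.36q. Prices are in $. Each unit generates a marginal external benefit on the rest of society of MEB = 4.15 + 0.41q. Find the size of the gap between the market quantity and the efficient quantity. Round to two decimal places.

20.22 units

Market equilibrium (private): 14.08 + 1.36q = 235.80 - 1.09q → q_m = 90.4980.
Social marginal cost = private MC − MEB = 9.93 + 0.95q.
Set SMC = demand: 9.93 + 0.95q = 235.80 - 1.09q → q* = 110.7206.
Gap = |90.4980 − 110.7206| = 20.2226.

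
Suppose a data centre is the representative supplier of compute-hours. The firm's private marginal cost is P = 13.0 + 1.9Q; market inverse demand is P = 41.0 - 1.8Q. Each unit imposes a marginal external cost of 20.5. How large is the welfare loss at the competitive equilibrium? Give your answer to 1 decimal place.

DWL = 56.8

Market equilibrium (private): 13.0 + 1.9Q = 41.0 - 1.8Q → Q_m = 7.5676.
Social marginal cost = private MC + MEC = 33.5 + 1.9Q.
Set SMC = demand: 33.5 + 1.9Q = 41.0 - 1.8Q → Q* = 2.0270.
The loss is the area between SMC and demand from Q* to Q_m; with linear curves that's a triangle of height MEC(Q_m).
DWL = ½ × 5.5406 × 20.5000 = 56.7912.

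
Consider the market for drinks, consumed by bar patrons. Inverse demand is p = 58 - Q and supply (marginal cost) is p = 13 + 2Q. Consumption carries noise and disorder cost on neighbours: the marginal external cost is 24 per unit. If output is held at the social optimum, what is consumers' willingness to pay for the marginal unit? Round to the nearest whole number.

Social marginal benefit = demand − MEC = 34 - Q.
Set SMB = MC: 34 - Q = 13 + 2Q → Q* = 7.0000.
Consumer price on the demand curve at Q*: 58 − 1×7.0000 = 51.0000.

P = 51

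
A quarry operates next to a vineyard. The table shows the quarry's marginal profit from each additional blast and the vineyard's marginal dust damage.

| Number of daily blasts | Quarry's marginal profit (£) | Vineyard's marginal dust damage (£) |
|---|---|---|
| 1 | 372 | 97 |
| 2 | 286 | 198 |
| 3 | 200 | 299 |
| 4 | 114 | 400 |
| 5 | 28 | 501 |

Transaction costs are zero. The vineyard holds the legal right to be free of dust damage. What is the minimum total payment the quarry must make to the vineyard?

Efficient level: marginal profit ≥ marginal dust damage through level 2, so k* = 2.
With the vineyard holding the right, the quarry must at least compensate total damage at k*: 97 + 198 = 295.

£295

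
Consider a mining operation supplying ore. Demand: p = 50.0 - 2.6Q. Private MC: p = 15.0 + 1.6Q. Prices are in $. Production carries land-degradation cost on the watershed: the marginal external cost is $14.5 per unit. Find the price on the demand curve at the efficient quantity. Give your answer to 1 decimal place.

P = $37.3

Social marginal cost = private MC + MEC = 29.5 + 1.6Q.
Set SMC = demand: 29.5 + 1.6Q = 50.0 - 2.6Q → Q* = 4.8810.
Consumer price on the demand curve at Q*: 50.0 − 2.6×4.8810 = 37.3094.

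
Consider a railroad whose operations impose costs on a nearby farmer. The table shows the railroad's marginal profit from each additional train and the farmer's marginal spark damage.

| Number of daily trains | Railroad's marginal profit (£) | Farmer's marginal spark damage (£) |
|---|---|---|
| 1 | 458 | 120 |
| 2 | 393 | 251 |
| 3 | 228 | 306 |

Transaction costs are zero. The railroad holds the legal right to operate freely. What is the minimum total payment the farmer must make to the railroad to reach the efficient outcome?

£228

Left alone the railroad would choose level 3 (marginal profit stays positive).
Efficient level: k* = 2 (marginal profit ≥ marginal spark damage through 2).
The farmer must at least cover the railroad's forgone profit from cutting 3→2: 228 = 228.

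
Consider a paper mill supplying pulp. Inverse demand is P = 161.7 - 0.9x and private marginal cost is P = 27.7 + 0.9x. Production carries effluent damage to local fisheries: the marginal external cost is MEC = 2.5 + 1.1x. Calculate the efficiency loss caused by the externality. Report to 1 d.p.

Market equilibrium (private): 27.7 + 0.9x = 161.7 - 0.9x → x_m = 74.4444.
Social marginal cost = private MC + MEC = 30.2 + 2.0x.
Set SMC = demand: 30.2 + 2.0x = 161.7 - 0.9x → x* = 45.3448.
The loss is the area between SMC and demand from x* to x_m; with linear curves that's a triangle of height MEC(x_m).
DWL = ½ × 29.0996 × 84.3889 = 1227.8416.

DWL = 1227.8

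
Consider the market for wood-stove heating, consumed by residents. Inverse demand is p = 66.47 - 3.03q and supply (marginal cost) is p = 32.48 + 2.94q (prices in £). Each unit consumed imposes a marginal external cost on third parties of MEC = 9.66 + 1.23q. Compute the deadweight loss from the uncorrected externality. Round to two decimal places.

Market equilibrium (private): 32.48 + 2.94q = 66.47 - 3.03q → q_m = 5.6935.
Social marginal benefit = demand − MEC = 56.81 - 4.26q.
Set SMB = MC: 56.81 - 4.26q = 32.48 + 2.94q → q* = 3.3792.
The loss is the area between SMB and MC from q* to q_m; with linear curves that's a triangle of height MEC(q_m).
DWL = ½ × 2.3143 × 16.6630 = 19.2816.

DWL = £19.28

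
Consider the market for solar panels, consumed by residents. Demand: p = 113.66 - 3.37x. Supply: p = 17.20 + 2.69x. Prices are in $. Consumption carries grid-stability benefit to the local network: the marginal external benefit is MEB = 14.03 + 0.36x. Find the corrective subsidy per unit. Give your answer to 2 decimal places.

subsidy = $21.01 per unit

Social marginal benefit = demand + MEB = 127.69 - 3.01x.
Set SMB = MC: 127.69 - 3.01x = 17.20 + 2.69x → x* = 19.3842.
The Pigouvian subsidy equals MEB at x*: 14.03 + 0.36×19.3842 = 21.0083.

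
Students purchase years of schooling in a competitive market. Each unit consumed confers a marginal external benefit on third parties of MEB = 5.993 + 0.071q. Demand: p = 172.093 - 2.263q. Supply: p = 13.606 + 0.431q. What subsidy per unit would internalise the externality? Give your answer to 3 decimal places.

Social marginal benefit = demand + MEB = 178.086 - 2.192q.
Set SMB = MC: 178.086 - 2.192q = 13.606 + 0.431q → q* = 62.7068.
The Pigouvian subsidy equals MEB at q*: 5.993 + 0.071×62.7068 = 10.4452.

subsidy = 10.445 per unit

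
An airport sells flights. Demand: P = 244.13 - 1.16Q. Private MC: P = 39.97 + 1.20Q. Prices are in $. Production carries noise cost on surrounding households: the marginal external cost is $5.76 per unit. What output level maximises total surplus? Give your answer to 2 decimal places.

Social marginal cost = private MC + MEC = 45.73 + 1.20Q.
Set SMC = demand: 45.73 + 1.20Q = 244.13 - 1.16Q → Q* = 84.0678.

Q* = 84.07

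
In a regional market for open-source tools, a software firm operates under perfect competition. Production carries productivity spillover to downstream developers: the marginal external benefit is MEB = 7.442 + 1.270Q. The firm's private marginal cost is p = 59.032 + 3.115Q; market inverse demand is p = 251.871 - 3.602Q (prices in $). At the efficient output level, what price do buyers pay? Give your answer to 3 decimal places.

Social marginal cost = private MC − MEB = 51.590 + 1.845Q.
Set SMC = demand: 51.590 + 1.845Q = 251.871 - 3.602Q → Q* = 36.7690.
Consumer price on the demand curve at Q*: 251.871 − 3.602×36.7690 = 119.4291.

P = $119.429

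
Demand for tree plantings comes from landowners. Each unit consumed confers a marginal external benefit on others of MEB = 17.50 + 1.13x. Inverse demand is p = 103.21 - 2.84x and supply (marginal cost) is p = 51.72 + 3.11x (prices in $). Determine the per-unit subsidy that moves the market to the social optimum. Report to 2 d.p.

Social marginal benefit = demand + MEB = 120.71 - 1.71x.
Set SMB = MC: 120.71 - 1.71x = 51.72 + 3.11x → x* = 14.3133.
The Pigouvian subsidy equals MEB at x*: 17.50 + 1.13×14.3133 = 33.6740.

subsidy = $33.67 per unit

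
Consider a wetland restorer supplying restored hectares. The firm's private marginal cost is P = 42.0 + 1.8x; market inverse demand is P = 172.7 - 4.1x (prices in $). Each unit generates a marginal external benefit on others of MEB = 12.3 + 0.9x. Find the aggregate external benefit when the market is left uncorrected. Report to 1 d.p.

Market equilibrium (private): 42.0 + 1.8x = 172.7 - 4.1x → x_m = 22.1525.
Total external benefit = ∫₀^{x_m} (12.3 + 0.9x) dx = 12.3×22.1525 + ½×0.9×22.1525² = 493.3057.

$493.3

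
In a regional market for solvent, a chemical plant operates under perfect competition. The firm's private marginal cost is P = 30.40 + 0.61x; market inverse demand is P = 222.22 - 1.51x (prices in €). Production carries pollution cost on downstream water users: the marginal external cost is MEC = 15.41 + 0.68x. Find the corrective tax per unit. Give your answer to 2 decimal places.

Social marginal cost = private MC + MEC = 45.81 + 1.29x.
Set SMC = demand: 45.81 + 1.29x = 222.22 - 1.51x → x* = 63.0036.
The Pigouvian tax equals MEC at x*: 15.41 + 0.68×63.0036 = 58.2524.

tax = €58.25 per unit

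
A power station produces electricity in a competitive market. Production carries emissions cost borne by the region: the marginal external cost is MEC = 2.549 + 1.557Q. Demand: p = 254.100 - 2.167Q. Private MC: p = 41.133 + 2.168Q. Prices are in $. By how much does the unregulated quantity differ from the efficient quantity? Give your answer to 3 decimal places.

13.415 units

Market equilibrium (private): 41.133 + 2.168Q = 254.100 - 2.167Q → Q_m = 49.1273.
Social marginal cost = private MC + MEC = 43.682 + 3.725Q.
Set SMC = demand: 43.682 + 3.725Q = 254.100 - 2.167Q → Q* = 35.7125.
Gap = |49.1273 − 35.7125| = 13.4148.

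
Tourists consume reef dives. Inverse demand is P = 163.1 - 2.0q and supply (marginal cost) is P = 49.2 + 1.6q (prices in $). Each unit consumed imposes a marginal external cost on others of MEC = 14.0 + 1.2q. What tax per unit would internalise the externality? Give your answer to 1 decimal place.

Social marginal benefit = demand − MEC = 149.1 - 3.2q.
Set SMB = MC: 149.1 - 3.2q = 49.2 + 1.6q → q* = 20.8125.
The Pigouvian tax equals MEC at q*: 14.0 + 1.2×20.8125 = 38.9750.

tax = $39.0 per unit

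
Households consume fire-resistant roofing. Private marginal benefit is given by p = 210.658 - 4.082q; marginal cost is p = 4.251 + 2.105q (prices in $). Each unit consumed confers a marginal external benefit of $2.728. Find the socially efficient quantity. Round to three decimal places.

q* = 33.802

Social marginal benefit = demand + MEB = 213.386 - 4.082q.
Set SMB = MC: 213.386 - 4.082q = 4.251 + 2.105q → q* = 33.8023.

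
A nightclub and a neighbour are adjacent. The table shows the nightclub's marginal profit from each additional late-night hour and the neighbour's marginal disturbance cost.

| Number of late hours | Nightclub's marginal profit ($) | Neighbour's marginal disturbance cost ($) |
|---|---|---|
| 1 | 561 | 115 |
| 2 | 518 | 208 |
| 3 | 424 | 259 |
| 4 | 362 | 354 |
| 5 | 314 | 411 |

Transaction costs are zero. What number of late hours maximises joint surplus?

4

Bargaining reaches the level where marginal profit last exceeds marginal disturbance cost.
That holds through level 4 (362 ≥ 354) but not at 5 (314 < 411).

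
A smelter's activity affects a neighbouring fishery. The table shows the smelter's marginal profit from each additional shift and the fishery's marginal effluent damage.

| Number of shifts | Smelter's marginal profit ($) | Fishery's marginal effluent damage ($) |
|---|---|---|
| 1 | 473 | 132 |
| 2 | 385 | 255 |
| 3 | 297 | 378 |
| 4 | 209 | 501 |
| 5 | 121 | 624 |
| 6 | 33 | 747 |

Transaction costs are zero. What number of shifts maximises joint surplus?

Bargaining reaches the level where marginal profit last exceeds marginal effluent damage.
That holds through level 2 (385 ≥ 255) but not at 3 (297 < 378).

2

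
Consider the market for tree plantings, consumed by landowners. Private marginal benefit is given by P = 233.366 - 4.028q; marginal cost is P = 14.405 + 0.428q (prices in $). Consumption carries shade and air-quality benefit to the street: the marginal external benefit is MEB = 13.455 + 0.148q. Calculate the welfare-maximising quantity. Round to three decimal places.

q* = 53.950

Social marginal benefit = demand + MEB = 246.821 - 3.880q.
Set SMB = MC: 246.821 - 3.880q = 14.405 + 0.428q → q* = 53.9499.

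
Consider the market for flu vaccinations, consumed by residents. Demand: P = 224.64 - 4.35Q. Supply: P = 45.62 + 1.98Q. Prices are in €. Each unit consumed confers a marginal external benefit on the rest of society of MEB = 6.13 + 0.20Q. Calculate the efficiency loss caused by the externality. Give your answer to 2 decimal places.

DWL = €11.33

Market equilibrium (private): 45.62 + 1.98Q = 224.64 - 4.35Q → Q_m = 28.2812.
Social marginal benefit = demand + MEB = 230.77 - 4.15Q.
Set SMB = MC: 230.77 - 4.15Q = 45.62 + 1.98Q → Q* = 30.2039.
Height of the DWL triangle at Q_m is SMB(Q_m) − MC(Q_m) = MEB(Q_m) = 11.7862.
DWL = ½ × 1.9227 × 11.7862 = 11.3307.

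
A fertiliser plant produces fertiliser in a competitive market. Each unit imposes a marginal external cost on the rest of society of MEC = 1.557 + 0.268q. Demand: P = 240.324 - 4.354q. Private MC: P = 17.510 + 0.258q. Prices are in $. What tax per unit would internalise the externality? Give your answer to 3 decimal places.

tax = $13.708 per unit

Social marginal cost = private MC + MEC = 19.067 + 0.526q.
Set SMC = demand: 19.067 + 0.526q = 240.324 - 4.354q → q* = 45.3395.
The Pigouvian tax equals MEC at q*: 1.557 + 0.268×45.3395 = 13.7080.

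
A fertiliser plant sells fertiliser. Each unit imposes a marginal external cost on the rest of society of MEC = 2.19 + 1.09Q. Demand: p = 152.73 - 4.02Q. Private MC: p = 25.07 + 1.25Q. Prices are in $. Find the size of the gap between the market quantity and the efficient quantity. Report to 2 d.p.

Market equilibrium (private): 25.07 + 1.25Q = 152.73 - 4.02Q → Q_m = 24.2239.
Social marginal cost = private MC + MEC = 27.26 + 2.34Q.
Set SMC = demand: 27.26 + 2.34Q = 152.73 - 4.02Q → Q* = 19.7280.
Gap = |24.2239 − 19.7280| = 4.4959.

4.50 units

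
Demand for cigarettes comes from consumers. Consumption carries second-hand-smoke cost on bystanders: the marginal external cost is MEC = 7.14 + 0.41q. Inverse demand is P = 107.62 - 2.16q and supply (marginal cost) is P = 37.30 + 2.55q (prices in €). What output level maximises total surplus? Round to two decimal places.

q* = 12.34

Social marginal benefit = demand − MEC = 100.48 - 2.57q.
Set SMB = MC: 100.48 - 2.57q = 37.30 + 2.55q → q* = 12.3398.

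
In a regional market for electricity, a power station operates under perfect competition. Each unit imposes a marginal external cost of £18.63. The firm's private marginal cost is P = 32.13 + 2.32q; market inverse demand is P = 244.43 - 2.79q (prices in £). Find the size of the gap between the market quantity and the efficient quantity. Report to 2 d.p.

3.65 units

Market equilibrium (private): 32.13 + 2.32q = 244.43 - 2.79q → q_m = 41.5460.
Social marginal cost = private MC + MEC = 50.76 + 2.32q.
Set SMC = demand: 50.76 + 2.32q = 244.43 - 2.79q → q* = 37.9002.
Gap = |41.5460 − 37.9002| = 3.6458.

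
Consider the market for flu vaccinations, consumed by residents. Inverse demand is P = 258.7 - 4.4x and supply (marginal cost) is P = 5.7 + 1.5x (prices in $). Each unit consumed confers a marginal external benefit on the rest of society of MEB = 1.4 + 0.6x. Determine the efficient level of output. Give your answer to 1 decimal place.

Social marginal benefit = demand + MEB = 260.1 - 3.8x.
Set SMB = MC: 260.1 - 3.8x = 5.7 + 1.5x → x* = 48.0000.

x* = 48.0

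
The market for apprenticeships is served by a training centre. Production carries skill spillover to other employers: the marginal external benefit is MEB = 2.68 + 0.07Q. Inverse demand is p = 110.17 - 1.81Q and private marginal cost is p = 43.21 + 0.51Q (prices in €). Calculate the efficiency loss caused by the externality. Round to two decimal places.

Market equilibrium (private): 43.21 + 0.51Q = 110.17 - 1.81Q → Q_m = 28.8621.
Social marginal cost = private MC − MEB = 40.53 + 0.44Q.
Set SMC = demand: 40.53 + 0.44Q = 110.17 - 1.81Q → Q* = 30.9511.
Height of the DWL triangle at Q_m is demand(Q_m) − SMC(Q_m) = MEB(Q_m) = 4.7003.
DWL = ½ × 2.0890 × 4.7003 = 4.9095.

DWL = €4.91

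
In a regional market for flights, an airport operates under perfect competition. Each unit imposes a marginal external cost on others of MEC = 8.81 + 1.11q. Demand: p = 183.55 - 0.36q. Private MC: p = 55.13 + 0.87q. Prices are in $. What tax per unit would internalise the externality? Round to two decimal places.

Social marginal cost = private MC + MEC = 63.94 + 1.98q.
Set SMC = demand: 63.94 + 1.98q = 183.55 - 0.36q → q* = 51.1154.
The Pigouvian tax equals MEC at q*: 8.81 + 1.11×51.1154 = 65.5481.

tax = $65.55 per unit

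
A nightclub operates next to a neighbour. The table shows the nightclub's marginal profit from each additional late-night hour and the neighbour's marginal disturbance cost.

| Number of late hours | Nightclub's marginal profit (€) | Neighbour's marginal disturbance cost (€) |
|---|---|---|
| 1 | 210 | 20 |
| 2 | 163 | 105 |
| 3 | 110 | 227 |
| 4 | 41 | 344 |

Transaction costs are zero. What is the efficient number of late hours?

Bargaining reaches the level where marginal profit last exceeds marginal disturbance cost.
That holds through level 2 (163 ≥ 105) but not at 3 (110 < 227).

2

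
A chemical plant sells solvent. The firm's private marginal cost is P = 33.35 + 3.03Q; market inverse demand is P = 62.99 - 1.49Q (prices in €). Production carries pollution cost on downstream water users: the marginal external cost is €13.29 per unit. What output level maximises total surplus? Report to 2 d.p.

Q* = 3.62

Social marginal cost = private MC + MEC = 46.64 + 3.03Q.
Set SMC = demand: 46.64 + 3.03Q = 62.99 - 1.49Q → Q* = 3.6173.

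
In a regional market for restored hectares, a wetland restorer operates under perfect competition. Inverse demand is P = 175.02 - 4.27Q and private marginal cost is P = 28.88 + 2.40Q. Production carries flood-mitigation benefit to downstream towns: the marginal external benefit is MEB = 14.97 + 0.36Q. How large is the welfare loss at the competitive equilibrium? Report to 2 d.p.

DWL = 41.40

Market equilibrium (private): 28.88 + 2.40Q = 175.02 - 4.27Q → Q_m = 21.9100.
Social marginal cost = private MC − MEB = 13.91 + 2.04Q.
Set SMC = demand: 13.91 + 2.04Q = 175.02 - 4.27Q → Q* = 25.5325.
The welfare-loss triangle has base |Q_m − Q*| and height MEB(Q_m) (the vertical gap between SMC and demand is zero at Q* and MEB at Q_m).
DWL = ½ × 3.6225 × 22.8576 = 41.4008.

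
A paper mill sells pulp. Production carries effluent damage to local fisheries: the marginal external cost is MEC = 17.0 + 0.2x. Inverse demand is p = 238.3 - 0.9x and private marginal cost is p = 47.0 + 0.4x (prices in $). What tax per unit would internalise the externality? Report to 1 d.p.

tax = $40.2 per unit

Social marginal cost = private MC + MEC = 64.0 + 0.6x.
Set SMC = demand: 64.0 + 0.6x = 238.3 - 0.9x → x* = 116.2000.
The Pigouvian tax equals MEC at x*: 17.0 + 0.2×116.2000 = 40.2400.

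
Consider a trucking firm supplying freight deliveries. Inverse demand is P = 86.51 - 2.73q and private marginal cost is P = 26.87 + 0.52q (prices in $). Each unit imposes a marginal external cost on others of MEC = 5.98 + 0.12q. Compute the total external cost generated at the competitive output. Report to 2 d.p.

$129.94

Market equilibrium (private): 26.87 + 0.52q = 86.51 - 2.73q → q_m = 18.3508.
Total external cost = ∫₀^{q_m} (5.98 + 0.12q) dq = 5.98×18.3508 + ½×0.12×18.3508² = 129.9429.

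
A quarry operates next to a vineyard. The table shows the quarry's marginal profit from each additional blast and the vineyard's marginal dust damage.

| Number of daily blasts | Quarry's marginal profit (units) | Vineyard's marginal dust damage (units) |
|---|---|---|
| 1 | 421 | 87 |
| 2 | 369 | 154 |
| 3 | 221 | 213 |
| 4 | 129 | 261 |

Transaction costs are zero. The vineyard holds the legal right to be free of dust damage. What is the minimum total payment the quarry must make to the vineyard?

Efficient level: marginal profit ≥ marginal dust damage through level 3, so k* = 3.
With the vineyard holding the right, the quarry must at least compensate total damage at k*: 87 + 154 + 213 = 454.

454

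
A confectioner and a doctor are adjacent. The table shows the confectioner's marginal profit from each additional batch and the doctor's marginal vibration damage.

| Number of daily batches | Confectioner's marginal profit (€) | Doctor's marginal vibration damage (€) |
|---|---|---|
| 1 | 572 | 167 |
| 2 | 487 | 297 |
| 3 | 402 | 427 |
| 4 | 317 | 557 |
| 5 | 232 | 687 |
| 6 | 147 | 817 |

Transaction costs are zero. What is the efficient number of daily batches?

Bargaining reaches the level where marginal profit last exceeds marginal vibration damage.
That holds through level 2 (487 ≥ 297) but not at 3 (402 < 427).

2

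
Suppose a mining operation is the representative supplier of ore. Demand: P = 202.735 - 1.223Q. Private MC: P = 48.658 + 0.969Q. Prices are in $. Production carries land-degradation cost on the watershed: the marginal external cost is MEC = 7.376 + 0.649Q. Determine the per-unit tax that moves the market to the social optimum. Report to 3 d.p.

tax = $40.888 per unit

Social marginal cost = private MC + MEC = 56.034 + 1.618Q.
Set SMC = demand: 56.034 + 1.618Q = 202.735 - 1.223Q → Q* = 51.6371.
The Pigouvian tax equals MEC at Q*: 7.376 + 0.649×51.6371 = 40.8885.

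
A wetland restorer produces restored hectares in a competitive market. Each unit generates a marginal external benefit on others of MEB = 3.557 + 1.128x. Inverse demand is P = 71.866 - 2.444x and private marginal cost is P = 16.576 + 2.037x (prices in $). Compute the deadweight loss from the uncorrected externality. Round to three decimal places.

DWL = $45.538

Market equilibrium (private): 16.576 + 2.037x = 71.866 - 2.444x → x_m = 12.3388.
Social marginal cost = private MC − MEB = 13.019 + 0.909x.
Set SMC = demand: 13.019 + 0.909x = 71.866 - 2.444x → x* = 17.5506.
Height of the DWL triangle at x_m is demand(x_m) − SMC(x_m) = MEB(x_m) = 17.4751.
DWL = ½ × 5.2118 × 17.4751 = 45.5384.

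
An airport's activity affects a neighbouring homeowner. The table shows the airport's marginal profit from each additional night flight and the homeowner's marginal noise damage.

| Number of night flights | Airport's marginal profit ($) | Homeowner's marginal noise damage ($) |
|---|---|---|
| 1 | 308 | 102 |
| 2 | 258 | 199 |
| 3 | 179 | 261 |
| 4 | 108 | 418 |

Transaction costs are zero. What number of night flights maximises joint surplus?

Bargaining reaches the level where marginal profit last exceeds marginal noise damage.
That holds through level 2 (258 ≥ 199) but not at 3 (179 < 261).

2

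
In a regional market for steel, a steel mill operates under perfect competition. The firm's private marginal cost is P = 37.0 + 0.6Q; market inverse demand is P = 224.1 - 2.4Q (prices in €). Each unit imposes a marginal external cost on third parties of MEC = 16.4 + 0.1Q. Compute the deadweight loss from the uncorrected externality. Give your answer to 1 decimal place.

DWL = €82.6

Market equilibrium (private): 37.0 + 0.6Q = 224.1 - 2.4Q → Q_m = 62.3667.
Social marginal cost = private MC + MEC = 53.4 + 0.7Q.
Set SMC = demand: 53.4 + 0.7Q = 224.1 - 2.4Q → Q* = 55.0645.
The welfare-loss triangle has base |Q_m − Q*| and height MEC(Q_m) (the vertical gap between SMC and demand is zero at Q* and MEC at Q_m).
DWL = ½ × 7.3022 × 22.6367 = 82.6489.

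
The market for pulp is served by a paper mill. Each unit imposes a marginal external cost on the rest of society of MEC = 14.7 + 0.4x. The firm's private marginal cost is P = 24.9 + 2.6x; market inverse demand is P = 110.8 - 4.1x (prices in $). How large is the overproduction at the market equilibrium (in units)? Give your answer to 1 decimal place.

2.8 units

Market equilibrium (private): 24.9 + 2.6x = 110.8 - 4.1x → x_m = 12.8209.
Social marginal cost = private MC + MEC = 39.6 + 3.0x.
Set SMC = demand: 39.6 + 3.0x = 110.8 - 4.1x → x* = 10.0282.
Gap = |12.8209 − 10.0282| = 2.7927.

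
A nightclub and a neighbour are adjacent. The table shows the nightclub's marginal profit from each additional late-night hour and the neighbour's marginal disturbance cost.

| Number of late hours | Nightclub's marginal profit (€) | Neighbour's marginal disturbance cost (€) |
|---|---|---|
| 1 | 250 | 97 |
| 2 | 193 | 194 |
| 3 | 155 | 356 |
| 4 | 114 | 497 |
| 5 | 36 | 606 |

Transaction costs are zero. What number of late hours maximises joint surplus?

1

Bargaining reaches the level where marginal profit last exceeds marginal disturbance cost.
That holds through level 1 (250 ≥ 97) but not at 2 (193 < 194).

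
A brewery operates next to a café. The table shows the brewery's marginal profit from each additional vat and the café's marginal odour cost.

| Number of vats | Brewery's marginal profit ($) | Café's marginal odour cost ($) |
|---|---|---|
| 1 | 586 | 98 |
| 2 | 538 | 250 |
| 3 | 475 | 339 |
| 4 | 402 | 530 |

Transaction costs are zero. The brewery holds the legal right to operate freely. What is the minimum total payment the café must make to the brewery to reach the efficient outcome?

$402

Left alone the brewery would choose level 4 (marginal profit stays positive).
Efficient level: k* = 3 (marginal profit ≥ marginal odour cost through 3).
The café must at least cover the brewery's forgone profit from cutting 4→3: 402 = 402.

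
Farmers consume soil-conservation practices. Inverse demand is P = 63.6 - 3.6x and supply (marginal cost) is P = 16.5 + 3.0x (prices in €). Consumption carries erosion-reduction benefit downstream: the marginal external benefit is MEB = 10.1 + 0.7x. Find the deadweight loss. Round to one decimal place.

Market equilibrium (private): 16.5 + 3.0x = 63.6 - 3.6x → x_m = 7.1364.
Social marginal benefit = demand + MEB = 73.7 - 2.9x.
Set SMB = MC: 73.7 - 2.9x = 16.5 + 3.0x → x* = 9.6949.
Between x* and x_m the wedge SMB − MC runs linearly from 0 to MEB(x_m), so the loss is a triangle.
DWL = ½ × 2.5585 × 15.0955 = 19.3109.

DWL = €19.3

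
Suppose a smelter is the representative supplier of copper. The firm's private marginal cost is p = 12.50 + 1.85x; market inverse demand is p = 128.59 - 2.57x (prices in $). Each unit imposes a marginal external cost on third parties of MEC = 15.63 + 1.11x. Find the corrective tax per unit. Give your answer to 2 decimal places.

Social marginal cost = private MC + MEC = 28.13 + 2.96x.
Set SMC = demand: 28.13 + 2.96x = 128.59 - 2.57x → x* = 18.1664.
The Pigouvian tax equals MEC at x*: 15.63 + 1.11×18.1664 = 35.7947.

tax = $35.79 per unit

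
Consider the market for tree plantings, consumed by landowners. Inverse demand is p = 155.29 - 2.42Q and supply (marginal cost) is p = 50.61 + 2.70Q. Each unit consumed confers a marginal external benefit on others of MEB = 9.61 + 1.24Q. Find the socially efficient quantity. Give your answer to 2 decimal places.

Social marginal benefit = demand + MEB = 164.90 - 1.18Q.
Set SMB = MC: 164.90 - 1.18Q = 50.61 + 2.70Q → Q* = 29.4562.

Q* = 29.46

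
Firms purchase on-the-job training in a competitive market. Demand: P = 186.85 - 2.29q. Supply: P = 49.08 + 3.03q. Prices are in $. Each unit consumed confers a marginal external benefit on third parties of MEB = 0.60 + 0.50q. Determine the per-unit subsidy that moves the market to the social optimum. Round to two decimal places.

subsidy = $14.95 per unit

Social marginal benefit = demand + MEB = 187.45 - 1.79q.
Set SMB = MC: 187.45 - 1.79q = 49.08 + 3.03q → q* = 28.7075.
The Pigouvian subsidy equals MEB at q*: 0.60 + 0.50×28.7075 = 14.9538.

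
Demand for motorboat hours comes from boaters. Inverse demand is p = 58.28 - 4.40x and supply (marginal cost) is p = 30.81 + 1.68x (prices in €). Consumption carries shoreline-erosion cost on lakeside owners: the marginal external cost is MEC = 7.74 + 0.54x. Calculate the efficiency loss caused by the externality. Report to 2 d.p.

Market equilibrium (private): 30.81 + 1.68x = 58.28 - 4.40x → x_m = 4.5181.
Social marginal benefit = demand − MEC = 50.54 - 4.94x.
Set SMB = MC: 50.54 - 4.94x = 30.81 + 1.68x → x* = 2.9804.
Height of the DWL triangle at x_m is MC(x_m) − SMB(x_m) = MEC(x_m) = 10.1798.
DWL = ½ × 1.5377 × 10.1798 = 7.8267.

DWL = €7.83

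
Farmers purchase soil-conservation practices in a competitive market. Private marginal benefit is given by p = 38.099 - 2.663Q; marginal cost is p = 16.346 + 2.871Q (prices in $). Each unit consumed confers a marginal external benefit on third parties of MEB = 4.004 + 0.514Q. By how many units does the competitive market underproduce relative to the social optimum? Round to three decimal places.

1.200 units

Market equilibrium (private): 16.346 + 2.871Q = 38.099 - 2.663Q → Q_m = 3.9308.
Social marginal benefit = demand + MEB = 42.103 - 2.149Q.
Set SMB = MC: 42.103 - 2.149Q = 16.346 + 2.871Q → Q* = 5.1309.
Gap = |3.9308 − 5.1309| = 1.2001.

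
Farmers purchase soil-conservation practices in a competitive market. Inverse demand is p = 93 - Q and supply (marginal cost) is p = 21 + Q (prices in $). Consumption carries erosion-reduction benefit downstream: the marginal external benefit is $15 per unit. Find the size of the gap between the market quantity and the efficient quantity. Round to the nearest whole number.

Market equilibrium (private): 21 + Q = 93 - Q → Q_m = 36.0000.
Social marginal benefit = demand + MEB = 108 - Q.
Set SMB = MC: 108 - Q = 21 + Q → Q* = 43.5000.
Gap = |36.0000 − 43.5000| = 7.5000.

8 units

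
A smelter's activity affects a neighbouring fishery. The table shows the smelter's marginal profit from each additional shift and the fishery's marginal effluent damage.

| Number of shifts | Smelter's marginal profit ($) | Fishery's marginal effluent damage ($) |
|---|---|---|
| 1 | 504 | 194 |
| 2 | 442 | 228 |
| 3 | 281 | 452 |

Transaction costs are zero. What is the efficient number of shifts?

2

Bargaining reaches the level where marginal profit last exceeds marginal effluent damage.
That holds through level 2 (442 ≥ 228) but not at 3 (281 < 452).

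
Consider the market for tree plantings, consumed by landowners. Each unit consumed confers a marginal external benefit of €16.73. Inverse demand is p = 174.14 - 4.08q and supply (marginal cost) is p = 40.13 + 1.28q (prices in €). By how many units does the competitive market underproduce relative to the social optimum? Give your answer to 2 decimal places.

Market equilibrium (private): 40.13 + 1.28q = 174.14 - 4.08q → q_m = 25.0019.
Social marginal benefit = demand + MEB = 190.87 - 4.08q.
Set SMB = MC: 190.87 - 4.08q = 40.13 + 1.28q → q* = 28.1231.
Gap = |25.0019 − 28.1231| = 3.1212.

3.12 units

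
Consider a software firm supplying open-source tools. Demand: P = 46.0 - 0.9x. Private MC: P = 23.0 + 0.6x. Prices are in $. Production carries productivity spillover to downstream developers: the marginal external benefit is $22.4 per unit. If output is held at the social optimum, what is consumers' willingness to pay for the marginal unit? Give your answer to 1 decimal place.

P = $18.8

Social marginal cost = private MC − MEB = 0.6 + 0.6x.
Set SMC = demand: 0.6 + 0.6x = 46.0 - 0.9x → x* = 30.2667.
Consumer price on the demand curve at x*: 46.0 − 0.9×30.2667 = 18.7600.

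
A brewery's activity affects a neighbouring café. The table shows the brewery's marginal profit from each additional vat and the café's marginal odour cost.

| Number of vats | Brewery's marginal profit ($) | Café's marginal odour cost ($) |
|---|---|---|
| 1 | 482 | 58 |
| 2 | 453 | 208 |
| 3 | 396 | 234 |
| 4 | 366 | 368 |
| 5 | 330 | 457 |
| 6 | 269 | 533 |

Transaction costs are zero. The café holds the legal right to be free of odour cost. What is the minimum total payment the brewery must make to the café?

Efficient level: marginal profit ≥ marginal odour cost through level 3, so k* = 3.
With the café holding the right, the brewery must at least compensate total damage at k*: 58 + 208 + 234 = 500.

$500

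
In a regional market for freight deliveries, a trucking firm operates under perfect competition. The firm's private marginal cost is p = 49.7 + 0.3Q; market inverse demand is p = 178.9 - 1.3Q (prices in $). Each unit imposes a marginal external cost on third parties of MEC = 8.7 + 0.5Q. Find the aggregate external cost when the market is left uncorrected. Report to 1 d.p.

Market equilibrium (private): 49.7 + 0.3Q = 178.9 - 1.3Q → Q_m = 80.7500.
Total external cost = ∫₀^{Q_m} (8.7 + 0.5Q) dQ = 8.7×80.7500 + ½×0.5×80.7500² = 2332.6656.

$2332.7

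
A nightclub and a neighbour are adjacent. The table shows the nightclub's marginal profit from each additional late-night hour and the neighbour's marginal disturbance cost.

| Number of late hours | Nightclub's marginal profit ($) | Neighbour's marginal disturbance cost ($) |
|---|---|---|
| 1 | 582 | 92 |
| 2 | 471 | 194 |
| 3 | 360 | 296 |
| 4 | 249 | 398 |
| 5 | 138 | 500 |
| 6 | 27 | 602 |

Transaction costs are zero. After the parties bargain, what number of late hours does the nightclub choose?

3

Bargaining reaches the level where marginal profit last exceeds marginal disturbance cost.
That holds through level 3 (360 ≥ 296) but not at 4 (249 < 398).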